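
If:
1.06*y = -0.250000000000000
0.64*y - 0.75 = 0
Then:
No Solution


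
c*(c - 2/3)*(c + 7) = c^3 + 19*c^2/3 - 14*c/3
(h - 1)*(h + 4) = h^2 + 3*h - 4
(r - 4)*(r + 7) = r^2 + 3*r - 28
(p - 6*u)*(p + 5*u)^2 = p^3 + 4*p^2*u - 35*p*u^2 - 150*u^3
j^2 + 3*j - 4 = (j - 1)*(j + 4)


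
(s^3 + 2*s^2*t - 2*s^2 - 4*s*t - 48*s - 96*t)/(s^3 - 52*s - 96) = (s + 2*t)/(s + 2)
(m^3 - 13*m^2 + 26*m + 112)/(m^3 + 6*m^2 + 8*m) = (m^2 - 15*m + 56)/(m*(m + 4))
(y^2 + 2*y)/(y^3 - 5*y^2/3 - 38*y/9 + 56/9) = 9*y/(9*y^2 - 33*y + 28)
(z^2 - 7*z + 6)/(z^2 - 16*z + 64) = (z^2 - 7*z + 6)/(z^2 - 16*z + 64)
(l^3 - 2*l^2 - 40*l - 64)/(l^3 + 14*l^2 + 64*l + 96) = (l^2 - 6*l - 16)/(l^2 + 10*l + 24)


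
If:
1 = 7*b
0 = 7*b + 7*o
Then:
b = 1/7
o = -1/7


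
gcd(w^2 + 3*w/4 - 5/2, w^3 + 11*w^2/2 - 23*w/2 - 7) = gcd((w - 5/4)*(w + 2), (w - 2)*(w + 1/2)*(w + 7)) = 1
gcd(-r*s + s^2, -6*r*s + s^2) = s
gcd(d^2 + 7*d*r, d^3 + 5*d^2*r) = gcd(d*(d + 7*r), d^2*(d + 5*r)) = d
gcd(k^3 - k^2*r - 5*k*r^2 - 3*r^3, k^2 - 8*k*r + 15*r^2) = -k + 3*r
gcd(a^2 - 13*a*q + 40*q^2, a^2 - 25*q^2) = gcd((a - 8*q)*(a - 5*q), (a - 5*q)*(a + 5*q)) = -a + 5*q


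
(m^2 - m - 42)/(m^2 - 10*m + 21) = (m + 6)/(m - 3)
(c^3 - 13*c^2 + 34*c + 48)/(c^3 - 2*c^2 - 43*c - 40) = (c - 6)/(c + 5)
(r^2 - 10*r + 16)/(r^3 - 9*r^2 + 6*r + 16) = 1/(r + 1)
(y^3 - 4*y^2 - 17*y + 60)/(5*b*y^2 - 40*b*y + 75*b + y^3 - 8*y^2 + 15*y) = (y + 4)/(5*b + y)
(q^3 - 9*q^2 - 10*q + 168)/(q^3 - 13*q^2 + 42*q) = (q + 4)/q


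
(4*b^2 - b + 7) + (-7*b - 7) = 4*b^2 - 8*b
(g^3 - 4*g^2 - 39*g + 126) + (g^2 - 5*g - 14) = g^3 - 3*g^2 - 44*g + 112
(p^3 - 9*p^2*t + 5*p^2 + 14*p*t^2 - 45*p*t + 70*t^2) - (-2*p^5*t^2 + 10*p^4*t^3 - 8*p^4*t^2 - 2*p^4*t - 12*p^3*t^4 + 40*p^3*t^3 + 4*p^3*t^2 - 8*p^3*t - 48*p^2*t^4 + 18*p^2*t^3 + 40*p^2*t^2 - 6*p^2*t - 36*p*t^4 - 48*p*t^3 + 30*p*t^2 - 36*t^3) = 2*p^5*t^2 - 10*p^4*t^3 + 8*p^4*t^2 + 2*p^4*t + 12*p^3*t^4 - 40*p^3*t^3 - 4*p^3*t^2 + 8*p^3*t + p^3 + 48*p^2*t^4 - 18*p^2*t^3 - 40*p^2*t^2 - 3*p^2*t + 5*p^2 + 36*p*t^4 + 48*p*t^3 - 16*p*t^2 - 45*p*t + 36*t^3 + 70*t^2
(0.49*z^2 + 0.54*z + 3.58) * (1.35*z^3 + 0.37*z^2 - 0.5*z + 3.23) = 0.6615*z^5 + 0.9103*z^4 + 4.7878*z^3 + 2.6373*z^2 - 0.0457999999999998*z + 11.5634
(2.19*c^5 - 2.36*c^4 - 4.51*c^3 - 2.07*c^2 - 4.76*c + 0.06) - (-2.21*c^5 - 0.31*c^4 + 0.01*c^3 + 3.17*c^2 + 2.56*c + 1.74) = 4.4*c^5 - 2.05*c^4 - 4.52*c^3 - 5.24*c^2 - 7.32*c - 1.68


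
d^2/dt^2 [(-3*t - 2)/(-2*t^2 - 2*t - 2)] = ((2*t + 1)^2*(3*t + 2) - (9*t + 5)*(t^2 + t + 1))/(t^2 + t + 1)^3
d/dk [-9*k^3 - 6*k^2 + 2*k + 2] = -27*k^2 - 12*k + 2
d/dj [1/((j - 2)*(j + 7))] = (-2*j - 5)/(j^4 + 10*j^3 - 3*j^2 - 140*j + 196)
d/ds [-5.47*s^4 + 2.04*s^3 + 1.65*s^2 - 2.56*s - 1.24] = -21.88*s^3 + 6.12*s^2 + 3.3*s - 2.56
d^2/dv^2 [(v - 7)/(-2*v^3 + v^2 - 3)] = 2*(-4*v^2*(v - 7)*(3*v - 1)^2 + (6*v^2 - 2*v + (v - 7)*(6*v - 1))*(2*v^3 - v^2 + 3))/(2*v^3 - v^2 + 3)^3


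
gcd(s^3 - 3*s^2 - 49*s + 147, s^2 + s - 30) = 1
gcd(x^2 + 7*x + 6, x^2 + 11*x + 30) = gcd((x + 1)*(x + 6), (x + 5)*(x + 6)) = x + 6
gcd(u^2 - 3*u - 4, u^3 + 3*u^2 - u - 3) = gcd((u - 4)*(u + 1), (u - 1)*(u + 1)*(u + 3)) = u + 1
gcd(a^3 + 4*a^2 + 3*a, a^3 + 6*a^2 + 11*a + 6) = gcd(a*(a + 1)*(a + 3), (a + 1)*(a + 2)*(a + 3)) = a^2 + 4*a + 3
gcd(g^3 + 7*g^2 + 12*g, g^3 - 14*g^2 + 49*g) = g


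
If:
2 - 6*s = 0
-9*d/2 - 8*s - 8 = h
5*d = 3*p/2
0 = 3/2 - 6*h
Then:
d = -131/54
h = 1/4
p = -655/81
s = 1/3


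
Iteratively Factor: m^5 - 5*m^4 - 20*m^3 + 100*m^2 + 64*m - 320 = (m + 4)*(m^4 - 9*m^3 + 16*m^2 + 36*m - 80) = (m - 4)*(m + 4)*(m^3 - 5*m^2 - 4*m + 20) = (m - 4)*(m - 2)*(m + 4)*(m^2 - 3*m - 10) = (m - 5)*(m - 4)*(m - 2)*(m + 4)*(m + 2)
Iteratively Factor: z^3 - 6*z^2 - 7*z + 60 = (z - 5)*(z^2 - z - 12) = (z - 5)*(z - 4)*(z + 3)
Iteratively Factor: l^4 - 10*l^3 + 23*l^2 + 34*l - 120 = (l - 5)*(l^3 - 5*l^2 - 2*l + 24) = (l - 5)*(l - 3)*(l^2 - 2*l - 8) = (l - 5)*(l - 3)*(l + 2)*(l - 4)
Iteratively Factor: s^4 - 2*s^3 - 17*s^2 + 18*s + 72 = (s - 4)*(s^3 + 2*s^2 - 9*s - 18) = (s - 4)*(s + 2)*(s^2 - 9) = (s - 4)*(s - 3)*(s + 2)*(s + 3)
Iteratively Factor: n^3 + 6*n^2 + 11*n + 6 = (n + 2)*(n^2 + 4*n + 3) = (n + 1)*(n + 2)*(n + 3)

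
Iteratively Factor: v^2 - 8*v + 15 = (v - 3)*(v - 5)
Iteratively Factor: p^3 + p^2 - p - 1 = (p - 1)*(p^2 + 2*p + 1) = (p - 1)*(p + 1)*(p + 1)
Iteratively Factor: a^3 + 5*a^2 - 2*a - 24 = (a + 4)*(a^2 + a - 6) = (a + 3)*(a + 4)*(a - 2)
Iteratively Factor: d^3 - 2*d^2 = (d)*(d^2 - 2*d) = d^2*(d - 2)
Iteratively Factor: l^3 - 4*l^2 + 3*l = (l - 3)*(l^2 - l) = l*(l - 3)*(l - 1)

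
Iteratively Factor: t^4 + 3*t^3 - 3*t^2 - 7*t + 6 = (t + 3)*(t^3 - 3*t + 2) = (t + 2)*(t + 3)*(t^2 - 2*t + 1) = (t - 1)*(t + 2)*(t + 3)*(t - 1)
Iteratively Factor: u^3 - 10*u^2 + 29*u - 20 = (u - 4)*(u^2 - 6*u + 5) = (u - 4)*(u - 1)*(u - 5)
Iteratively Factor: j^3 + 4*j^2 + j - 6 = (j + 2)*(j^2 + 2*j - 3) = (j - 1)*(j + 2)*(j + 3)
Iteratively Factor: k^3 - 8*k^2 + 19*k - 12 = (k - 4)*(k^2 - 4*k + 3) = (k - 4)*(k - 3)*(k - 1)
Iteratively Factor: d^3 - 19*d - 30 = (d - 5)*(d^2 + 5*d + 6) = (d - 5)*(d + 3)*(d + 2)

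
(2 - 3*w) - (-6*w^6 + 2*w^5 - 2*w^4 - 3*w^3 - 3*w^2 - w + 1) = 6*w^6 - 2*w^5 + 2*w^4 + 3*w^3 + 3*w^2 - 2*w + 1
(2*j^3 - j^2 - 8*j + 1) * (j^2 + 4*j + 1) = 2*j^5 + 7*j^4 - 10*j^3 - 32*j^2 - 4*j + 1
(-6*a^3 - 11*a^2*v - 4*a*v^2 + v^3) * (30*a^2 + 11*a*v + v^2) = -180*a^5 - 396*a^4*v - 247*a^3*v^2 - 25*a^2*v^3 + 7*a*v^4 + v^5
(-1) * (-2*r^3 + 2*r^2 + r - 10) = 2*r^3 - 2*r^2 - r + 10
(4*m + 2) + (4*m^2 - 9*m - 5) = 4*m^2 - 5*m - 3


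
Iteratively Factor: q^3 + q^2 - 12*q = (q + 4)*(q^2 - 3*q) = (q - 3)*(q + 4)*(q)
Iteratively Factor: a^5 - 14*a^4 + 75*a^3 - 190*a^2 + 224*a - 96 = (a - 4)*(a^4 - 10*a^3 + 35*a^2 - 50*a + 24) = (a - 4)*(a - 2)*(a^3 - 8*a^2 + 19*a - 12) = (a - 4)^2*(a - 2)*(a^2 - 4*a + 3) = (a - 4)^2*(a - 3)*(a - 2)*(a - 1)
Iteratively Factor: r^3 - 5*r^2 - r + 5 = (r - 1)*(r^2 - 4*r - 5) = (r - 1)*(r + 1)*(r - 5)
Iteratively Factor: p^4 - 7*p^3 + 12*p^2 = (p)*(p^3 - 7*p^2 + 12*p) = p^2*(p^2 - 7*p + 12) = p^2*(p - 3)*(p - 4)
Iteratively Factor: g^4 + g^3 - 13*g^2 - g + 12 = (g + 4)*(g^3 - 3*g^2 - g + 3) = (g + 1)*(g + 4)*(g^2 - 4*g + 3) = (g - 3)*(g + 1)*(g + 4)*(g - 1)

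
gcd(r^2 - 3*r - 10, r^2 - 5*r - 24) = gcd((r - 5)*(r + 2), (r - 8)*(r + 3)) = 1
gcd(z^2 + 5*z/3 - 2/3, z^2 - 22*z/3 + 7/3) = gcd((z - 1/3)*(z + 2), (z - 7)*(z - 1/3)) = z - 1/3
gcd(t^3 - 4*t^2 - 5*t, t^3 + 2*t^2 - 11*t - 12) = t + 1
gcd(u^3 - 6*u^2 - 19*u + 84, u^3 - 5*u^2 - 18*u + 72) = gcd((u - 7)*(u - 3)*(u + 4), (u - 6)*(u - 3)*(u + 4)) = u^2 + u - 12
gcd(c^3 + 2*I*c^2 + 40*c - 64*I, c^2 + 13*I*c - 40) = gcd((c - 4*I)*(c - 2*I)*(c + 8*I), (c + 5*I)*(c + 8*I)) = c + 8*I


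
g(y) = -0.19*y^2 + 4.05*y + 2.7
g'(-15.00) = 9.75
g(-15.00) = -100.80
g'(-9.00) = 7.47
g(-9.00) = -49.14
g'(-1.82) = 4.74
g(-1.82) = -5.30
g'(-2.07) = 4.84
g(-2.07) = -6.50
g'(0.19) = 3.98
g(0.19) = 3.46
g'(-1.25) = 4.52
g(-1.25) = -2.66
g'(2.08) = 3.26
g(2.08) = 10.30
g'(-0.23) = 4.14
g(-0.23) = 1.76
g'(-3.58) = 5.41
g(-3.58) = -14.23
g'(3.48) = 2.73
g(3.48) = 14.49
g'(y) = 4.05 - 0.38*y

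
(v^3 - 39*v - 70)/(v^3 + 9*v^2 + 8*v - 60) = (v^2 - 5*v - 14)/(v^2 + 4*v - 12)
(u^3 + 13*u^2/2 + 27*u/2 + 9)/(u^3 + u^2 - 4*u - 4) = (u^2 + 9*u/2 + 9/2)/(u^2 - u - 2)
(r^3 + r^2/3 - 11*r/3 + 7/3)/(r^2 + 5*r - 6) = (3*r^2 + 4*r - 7)/(3*(r + 6))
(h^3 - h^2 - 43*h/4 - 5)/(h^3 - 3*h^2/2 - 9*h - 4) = (h + 5/2)/(h + 2)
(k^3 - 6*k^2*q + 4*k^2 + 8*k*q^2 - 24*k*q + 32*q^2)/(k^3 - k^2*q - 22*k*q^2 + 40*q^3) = (k + 4)/(k + 5*q)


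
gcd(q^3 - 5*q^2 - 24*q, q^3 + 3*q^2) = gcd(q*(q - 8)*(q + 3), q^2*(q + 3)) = q^2 + 3*q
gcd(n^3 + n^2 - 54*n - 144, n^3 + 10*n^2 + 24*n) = n + 6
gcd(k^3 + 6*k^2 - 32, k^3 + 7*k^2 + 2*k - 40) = k^2 + 2*k - 8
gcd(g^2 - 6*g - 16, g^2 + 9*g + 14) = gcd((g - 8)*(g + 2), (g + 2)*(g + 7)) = g + 2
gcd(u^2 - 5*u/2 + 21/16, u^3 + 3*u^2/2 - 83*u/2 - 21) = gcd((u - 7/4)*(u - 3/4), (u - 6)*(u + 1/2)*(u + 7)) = 1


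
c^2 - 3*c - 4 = (c - 4)*(c + 1)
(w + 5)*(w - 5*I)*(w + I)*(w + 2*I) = w^4 + 5*w^3 - 2*I*w^3 + 13*w^2 - 10*I*w^2 + 65*w + 10*I*w + 50*I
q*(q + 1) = q^2 + q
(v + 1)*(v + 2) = v^2 + 3*v + 2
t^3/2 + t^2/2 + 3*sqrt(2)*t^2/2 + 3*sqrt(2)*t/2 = t*(t/2 + 1/2)*(t + 3*sqrt(2))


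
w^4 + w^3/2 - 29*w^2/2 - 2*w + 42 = (w - 3)*(w - 2)*(w + 2)*(w + 7/2)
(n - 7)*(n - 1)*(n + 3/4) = n^3 - 29*n^2/4 + n + 21/4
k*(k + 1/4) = k^2 + k/4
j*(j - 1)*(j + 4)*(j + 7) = j^4 + 10*j^3 + 17*j^2 - 28*j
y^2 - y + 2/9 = (y - 2/3)*(y - 1/3)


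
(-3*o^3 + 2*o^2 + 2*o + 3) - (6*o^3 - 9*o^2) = -9*o^3 + 11*o^2 + 2*o + 3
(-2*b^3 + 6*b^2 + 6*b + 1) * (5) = -10*b^3 + 30*b^2 + 30*b + 5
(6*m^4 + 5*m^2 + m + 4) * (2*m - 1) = 12*m^5 - 6*m^4 + 10*m^3 - 3*m^2 + 7*m - 4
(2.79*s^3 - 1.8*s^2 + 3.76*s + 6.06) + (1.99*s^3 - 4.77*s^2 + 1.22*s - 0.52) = 4.78*s^3 - 6.57*s^2 + 4.98*s + 5.54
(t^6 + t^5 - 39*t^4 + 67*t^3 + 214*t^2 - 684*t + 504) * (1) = t^6 + t^5 - 39*t^4 + 67*t^3 + 214*t^2 - 684*t + 504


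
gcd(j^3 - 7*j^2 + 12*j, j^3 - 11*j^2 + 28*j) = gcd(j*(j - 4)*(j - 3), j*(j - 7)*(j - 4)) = j^2 - 4*j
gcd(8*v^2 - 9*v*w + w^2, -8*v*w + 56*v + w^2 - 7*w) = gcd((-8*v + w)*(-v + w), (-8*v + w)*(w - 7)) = 8*v - w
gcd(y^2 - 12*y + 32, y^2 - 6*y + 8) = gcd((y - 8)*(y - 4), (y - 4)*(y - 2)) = y - 4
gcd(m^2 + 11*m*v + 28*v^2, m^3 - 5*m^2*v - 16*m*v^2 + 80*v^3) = m + 4*v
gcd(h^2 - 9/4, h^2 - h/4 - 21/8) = h + 3/2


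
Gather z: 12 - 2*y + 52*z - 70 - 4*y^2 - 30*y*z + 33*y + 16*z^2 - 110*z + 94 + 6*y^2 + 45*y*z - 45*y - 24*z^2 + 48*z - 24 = 2*y^2 - 14*y - 8*z^2 + z*(15*y - 10) + 12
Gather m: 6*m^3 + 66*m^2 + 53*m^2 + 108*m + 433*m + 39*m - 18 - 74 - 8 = 6*m^3 + 119*m^2 + 580*m - 100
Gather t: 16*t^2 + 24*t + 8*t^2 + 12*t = 24*t^2 + 36*t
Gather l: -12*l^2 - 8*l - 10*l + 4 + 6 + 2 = -12*l^2 - 18*l + 12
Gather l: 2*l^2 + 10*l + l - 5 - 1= 2*l^2 + 11*l - 6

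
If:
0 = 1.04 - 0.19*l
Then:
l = 5.47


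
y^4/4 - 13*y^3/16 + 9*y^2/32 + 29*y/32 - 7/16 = (y/4 + 1/4)*(y - 2)*(y - 7/4)*(y - 1/2)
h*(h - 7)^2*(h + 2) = h^4 - 12*h^3 + 21*h^2 + 98*h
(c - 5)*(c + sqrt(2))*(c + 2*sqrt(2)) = c^3 - 5*c^2 + 3*sqrt(2)*c^2 - 15*sqrt(2)*c + 4*c - 20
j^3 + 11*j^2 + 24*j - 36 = (j - 1)*(j + 6)^2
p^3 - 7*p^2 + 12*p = p*(p - 4)*(p - 3)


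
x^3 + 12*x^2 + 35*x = x*(x + 5)*(x + 7)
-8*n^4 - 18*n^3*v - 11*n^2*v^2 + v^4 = (-4*n + v)*(n + v)^2*(2*n + v)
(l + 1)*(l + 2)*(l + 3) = l^3 + 6*l^2 + 11*l + 6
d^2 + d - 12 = (d - 3)*(d + 4)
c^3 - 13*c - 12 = (c - 4)*(c + 1)*(c + 3)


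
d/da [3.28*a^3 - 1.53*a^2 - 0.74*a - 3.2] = 9.84*a^2 - 3.06*a - 0.74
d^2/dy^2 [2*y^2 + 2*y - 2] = 4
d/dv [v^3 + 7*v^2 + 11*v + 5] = 3*v^2 + 14*v + 11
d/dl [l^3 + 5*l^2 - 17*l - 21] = 3*l^2 + 10*l - 17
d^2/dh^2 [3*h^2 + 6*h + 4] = 6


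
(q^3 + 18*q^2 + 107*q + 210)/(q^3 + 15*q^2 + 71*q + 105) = (q + 6)/(q + 3)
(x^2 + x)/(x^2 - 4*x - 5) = x/(x - 5)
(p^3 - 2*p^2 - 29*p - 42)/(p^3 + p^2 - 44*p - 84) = (p + 3)/(p + 6)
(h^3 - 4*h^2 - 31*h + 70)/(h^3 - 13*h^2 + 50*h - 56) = (h + 5)/(h - 4)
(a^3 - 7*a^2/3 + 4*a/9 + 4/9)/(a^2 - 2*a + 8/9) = (3*a^2 - 5*a - 2)/(3*a - 4)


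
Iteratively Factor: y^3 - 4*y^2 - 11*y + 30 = (y + 3)*(y^2 - 7*y + 10) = (y - 5)*(y + 3)*(y - 2)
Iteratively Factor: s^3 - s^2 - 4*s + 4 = (s - 1)*(s^2 - 4) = (s - 2)*(s - 1)*(s + 2)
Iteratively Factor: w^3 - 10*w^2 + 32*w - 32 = (w - 2)*(w^2 - 8*w + 16) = (w - 4)*(w - 2)*(w - 4)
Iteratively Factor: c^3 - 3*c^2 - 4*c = (c)*(c^2 - 3*c - 4) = c*(c + 1)*(c - 4)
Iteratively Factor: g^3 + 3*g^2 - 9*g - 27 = (g - 3)*(g^2 + 6*g + 9) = (g - 3)*(g + 3)*(g + 3)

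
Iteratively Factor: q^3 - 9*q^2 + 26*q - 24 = (q - 3)*(q^2 - 6*q + 8) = (q - 3)*(q - 2)*(q - 4)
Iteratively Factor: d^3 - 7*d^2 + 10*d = (d - 2)*(d^2 - 5*d) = (d - 5)*(d - 2)*(d)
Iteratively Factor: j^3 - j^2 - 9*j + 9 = (j - 3)*(j^2 + 2*j - 3) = (j - 3)*(j - 1)*(j + 3)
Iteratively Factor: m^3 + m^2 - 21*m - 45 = (m + 3)*(m^2 - 2*m - 15) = (m + 3)^2*(m - 5)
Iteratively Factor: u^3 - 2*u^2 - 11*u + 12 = (u - 4)*(u^2 + 2*u - 3) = (u - 4)*(u + 3)*(u - 1)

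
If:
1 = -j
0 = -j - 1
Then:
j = -1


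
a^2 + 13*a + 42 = (a + 6)*(a + 7)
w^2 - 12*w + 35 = (w - 7)*(w - 5)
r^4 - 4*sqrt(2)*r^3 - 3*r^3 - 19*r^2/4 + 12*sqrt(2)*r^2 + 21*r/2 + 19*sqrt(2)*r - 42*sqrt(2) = (r - 7/2)*(r - 3/2)*(r + 2)*(r - 4*sqrt(2))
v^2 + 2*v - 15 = (v - 3)*(v + 5)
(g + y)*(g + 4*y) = g^2 + 5*g*y + 4*y^2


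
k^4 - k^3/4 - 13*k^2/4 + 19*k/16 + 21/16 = (k - 3/2)*(k - 1)*(k + 1/2)*(k + 7/4)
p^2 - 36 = (p - 6)*(p + 6)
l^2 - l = l*(l - 1)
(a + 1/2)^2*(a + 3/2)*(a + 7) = a^4 + 19*a^3/2 + 77*a^2/4 + 101*a/8 + 21/8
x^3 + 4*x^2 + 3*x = x*(x + 1)*(x + 3)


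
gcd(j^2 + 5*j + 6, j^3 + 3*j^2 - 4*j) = 1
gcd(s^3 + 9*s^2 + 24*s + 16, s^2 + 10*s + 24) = s + 4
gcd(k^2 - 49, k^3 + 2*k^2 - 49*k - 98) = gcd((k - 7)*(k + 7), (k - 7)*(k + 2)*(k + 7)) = k^2 - 49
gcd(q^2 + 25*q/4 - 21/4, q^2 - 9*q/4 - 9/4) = 1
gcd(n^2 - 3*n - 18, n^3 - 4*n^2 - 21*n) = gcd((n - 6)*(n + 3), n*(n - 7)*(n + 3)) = n + 3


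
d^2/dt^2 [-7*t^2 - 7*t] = -14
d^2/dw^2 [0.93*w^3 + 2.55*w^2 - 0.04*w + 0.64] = 5.58*w + 5.1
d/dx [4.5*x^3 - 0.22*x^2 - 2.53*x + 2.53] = 13.5*x^2 - 0.44*x - 2.53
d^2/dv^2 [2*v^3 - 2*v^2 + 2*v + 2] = 12*v - 4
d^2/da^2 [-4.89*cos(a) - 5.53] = 4.89*cos(a)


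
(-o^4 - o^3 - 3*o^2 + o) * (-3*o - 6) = 3*o^5 + 9*o^4 + 15*o^3 + 15*o^2 - 6*o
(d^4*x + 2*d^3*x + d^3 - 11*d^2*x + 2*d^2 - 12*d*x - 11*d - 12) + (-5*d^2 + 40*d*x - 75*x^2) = d^4*x + 2*d^3*x + d^3 - 11*d^2*x - 3*d^2 + 28*d*x - 11*d - 75*x^2 - 12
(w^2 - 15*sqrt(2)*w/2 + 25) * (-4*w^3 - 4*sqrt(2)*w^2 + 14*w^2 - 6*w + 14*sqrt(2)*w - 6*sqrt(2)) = -4*w^5 + 14*w^4 + 26*sqrt(2)*w^4 - 91*sqrt(2)*w^3 - 46*w^3 - 61*sqrt(2)*w^2 + 140*w^2 - 60*w + 350*sqrt(2)*w - 150*sqrt(2)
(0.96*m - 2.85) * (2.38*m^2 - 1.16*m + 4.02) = 2.2848*m^3 - 7.8966*m^2 + 7.1652*m - 11.457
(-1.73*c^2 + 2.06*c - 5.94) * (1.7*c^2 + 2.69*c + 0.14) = -2.941*c^4 - 1.1517*c^3 - 4.7988*c^2 - 15.6902*c - 0.8316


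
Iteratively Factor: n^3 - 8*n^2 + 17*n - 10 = (n - 2)*(n^2 - 6*n + 5) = (n - 5)*(n - 2)*(n - 1)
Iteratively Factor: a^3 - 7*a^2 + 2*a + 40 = (a + 2)*(a^2 - 9*a + 20) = (a - 5)*(a + 2)*(a - 4)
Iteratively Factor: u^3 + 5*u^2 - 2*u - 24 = (u + 4)*(u^2 + u - 6) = (u - 2)*(u + 4)*(u + 3)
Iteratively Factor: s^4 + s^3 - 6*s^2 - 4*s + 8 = (s + 2)*(s^3 - s^2 - 4*s + 4) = (s - 1)*(s + 2)*(s^2 - 4) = (s - 2)*(s - 1)*(s + 2)*(s + 2)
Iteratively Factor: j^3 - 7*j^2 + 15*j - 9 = (j - 1)*(j^2 - 6*j + 9) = (j - 3)*(j - 1)*(j - 3)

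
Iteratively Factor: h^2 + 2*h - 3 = (h - 1)*(h + 3)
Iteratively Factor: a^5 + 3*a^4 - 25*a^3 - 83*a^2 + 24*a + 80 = (a + 4)*(a^4 - a^3 - 21*a^2 + a + 20) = (a - 1)*(a + 4)*(a^3 - 21*a - 20) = (a - 1)*(a + 1)*(a + 4)*(a^2 - a - 20) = (a - 1)*(a + 1)*(a + 4)^2*(a - 5)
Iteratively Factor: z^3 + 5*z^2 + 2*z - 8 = (z - 1)*(z^2 + 6*z + 8) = (z - 1)*(z + 4)*(z + 2)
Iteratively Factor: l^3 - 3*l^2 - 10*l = (l)*(l^2 - 3*l - 10) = l*(l + 2)*(l - 5)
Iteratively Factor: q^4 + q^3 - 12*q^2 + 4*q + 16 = (q + 1)*(q^3 - 12*q + 16) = (q - 2)*(q + 1)*(q^2 + 2*q - 8) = (q - 2)*(q + 1)*(q + 4)*(q - 2)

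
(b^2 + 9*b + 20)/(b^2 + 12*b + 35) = (b + 4)/(b + 7)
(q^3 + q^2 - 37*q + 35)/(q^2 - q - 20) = (q^2 + 6*q - 7)/(q + 4)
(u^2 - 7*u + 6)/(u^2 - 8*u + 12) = (u - 1)/(u - 2)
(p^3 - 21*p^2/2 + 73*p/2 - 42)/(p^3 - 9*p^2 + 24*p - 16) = (2*p^2 - 13*p + 21)/(2*(p^2 - 5*p + 4))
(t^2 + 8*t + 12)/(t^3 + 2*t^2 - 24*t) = (t + 2)/(t*(t - 4))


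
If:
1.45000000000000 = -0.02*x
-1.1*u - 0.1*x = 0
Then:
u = 6.59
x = -72.50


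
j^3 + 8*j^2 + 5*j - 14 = (j - 1)*(j + 2)*(j + 7)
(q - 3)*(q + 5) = q^2 + 2*q - 15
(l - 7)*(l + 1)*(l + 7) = l^3 + l^2 - 49*l - 49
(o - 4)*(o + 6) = o^2 + 2*o - 24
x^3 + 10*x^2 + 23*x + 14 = (x + 1)*(x + 2)*(x + 7)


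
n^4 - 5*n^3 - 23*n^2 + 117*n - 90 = (n - 6)*(n - 3)*(n - 1)*(n + 5)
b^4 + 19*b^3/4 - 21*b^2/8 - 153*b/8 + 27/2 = (b - 3/2)*(b - 3/4)*(b + 3)*(b + 4)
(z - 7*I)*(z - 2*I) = z^2 - 9*I*z - 14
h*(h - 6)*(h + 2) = h^3 - 4*h^2 - 12*h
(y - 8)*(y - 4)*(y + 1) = y^3 - 11*y^2 + 20*y + 32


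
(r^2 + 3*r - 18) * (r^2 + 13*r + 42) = r^4 + 16*r^3 + 63*r^2 - 108*r - 756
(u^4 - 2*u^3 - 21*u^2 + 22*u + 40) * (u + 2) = u^5 - 25*u^3 - 20*u^2 + 84*u + 80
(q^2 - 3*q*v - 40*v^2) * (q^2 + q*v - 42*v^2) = q^4 - 2*q^3*v - 85*q^2*v^2 + 86*q*v^3 + 1680*v^4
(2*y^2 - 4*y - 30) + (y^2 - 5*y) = 3*y^2 - 9*y - 30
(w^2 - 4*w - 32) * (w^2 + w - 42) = w^4 - 3*w^3 - 78*w^2 + 136*w + 1344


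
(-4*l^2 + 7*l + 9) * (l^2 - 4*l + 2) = -4*l^4 + 23*l^3 - 27*l^2 - 22*l + 18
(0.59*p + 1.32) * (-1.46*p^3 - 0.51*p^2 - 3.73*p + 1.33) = -0.8614*p^4 - 2.2281*p^3 - 2.8739*p^2 - 4.1389*p + 1.7556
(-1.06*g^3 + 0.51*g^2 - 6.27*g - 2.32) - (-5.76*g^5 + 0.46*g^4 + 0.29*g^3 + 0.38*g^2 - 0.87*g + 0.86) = 5.76*g^5 - 0.46*g^4 - 1.35*g^3 + 0.13*g^2 - 5.4*g - 3.18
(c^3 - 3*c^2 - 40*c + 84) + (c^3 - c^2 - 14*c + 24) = 2*c^3 - 4*c^2 - 54*c + 108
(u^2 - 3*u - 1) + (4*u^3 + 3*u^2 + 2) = 4*u^3 + 4*u^2 - 3*u + 1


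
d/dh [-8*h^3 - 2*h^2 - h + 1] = -24*h^2 - 4*h - 1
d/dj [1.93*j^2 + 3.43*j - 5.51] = 3.86*j + 3.43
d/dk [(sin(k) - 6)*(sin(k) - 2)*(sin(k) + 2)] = (3*sin(k)^2 - 12*sin(k) - 4)*cos(k)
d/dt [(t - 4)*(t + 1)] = 2*t - 3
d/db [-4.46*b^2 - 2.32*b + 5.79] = -8.92*b - 2.32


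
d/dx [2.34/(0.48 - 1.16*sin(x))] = 2.7144*cos(x)/(1.16*sin(x) - 0.48)^2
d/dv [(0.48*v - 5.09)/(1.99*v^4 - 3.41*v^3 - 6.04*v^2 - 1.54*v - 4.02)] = (-2.8656*v^4 + 43.79*v^3 - 49.1715*v^2 - 61.4872*v - 9.7682)/(3.9601*v^8 - 13.5718*v^7 - 12.4111*v^6 + 35.0636*v^5 + 30.9848*v^4 + 46.0196*v^3 + 50.9332*v^2 + 12.3816*v + 16.1604)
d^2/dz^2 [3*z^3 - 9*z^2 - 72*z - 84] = 18*z - 18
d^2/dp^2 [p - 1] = 0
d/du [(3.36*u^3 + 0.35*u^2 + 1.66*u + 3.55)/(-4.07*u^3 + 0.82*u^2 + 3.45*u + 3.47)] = (4.1797*u^4 + 36.6964*u^3 + 78.1694*u^2 - 3.393*u - 6.4873)/(16.5649*u^6 - 6.6748*u^5 - 27.4106*u^4 - 22.5878*u^3 + 17.5933*u^2 + 23.943*u + 12.0409)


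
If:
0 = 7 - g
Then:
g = 7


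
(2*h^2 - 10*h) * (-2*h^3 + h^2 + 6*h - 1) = -4*h^5 + 22*h^4 + 2*h^3 - 62*h^2 + 10*h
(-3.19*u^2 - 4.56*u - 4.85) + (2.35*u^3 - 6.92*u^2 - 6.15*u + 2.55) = 2.35*u^3 - 10.11*u^2 - 10.71*u - 2.3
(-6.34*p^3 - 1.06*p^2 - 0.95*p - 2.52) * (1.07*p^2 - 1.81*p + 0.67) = -6.7838*p^5 + 10.3412*p^4 - 3.3457*p^3 - 1.6871*p^2 + 3.9247*p - 1.6884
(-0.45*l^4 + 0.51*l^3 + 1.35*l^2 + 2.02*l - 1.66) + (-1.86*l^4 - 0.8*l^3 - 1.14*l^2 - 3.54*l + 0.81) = -2.31*l^4 - 0.29*l^3 + 0.21*l^2 - 1.52*l - 0.85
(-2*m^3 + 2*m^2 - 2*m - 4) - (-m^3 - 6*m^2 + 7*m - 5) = -m^3 + 8*m^2 - 9*m + 1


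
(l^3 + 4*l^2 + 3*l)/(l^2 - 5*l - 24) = l*(l + 1)/(l - 8)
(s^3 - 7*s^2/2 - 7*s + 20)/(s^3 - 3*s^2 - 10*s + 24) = (s + 5/2)/(s + 3)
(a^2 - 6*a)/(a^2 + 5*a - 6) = a*(a - 6)/(a^2 + 5*a - 6)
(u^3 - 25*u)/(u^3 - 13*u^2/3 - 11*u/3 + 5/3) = 3*u*(u + 5)/(3*u^2 + 2*u - 1)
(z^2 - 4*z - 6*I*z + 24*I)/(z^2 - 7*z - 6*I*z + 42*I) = (z - 4)/(z - 7)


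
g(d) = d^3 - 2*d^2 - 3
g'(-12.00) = 480.00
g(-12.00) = -2019.00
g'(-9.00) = 279.00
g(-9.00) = -894.00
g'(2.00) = 4.00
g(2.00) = -3.00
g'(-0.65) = 3.87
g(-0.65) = -4.12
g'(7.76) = 149.61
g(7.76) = 343.85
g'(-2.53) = 29.32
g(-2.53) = -32.00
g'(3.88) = 29.64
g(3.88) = 25.30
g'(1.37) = 0.15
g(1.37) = -4.18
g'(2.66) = 10.59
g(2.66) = 1.67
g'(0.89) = -1.18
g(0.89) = -3.88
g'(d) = 3*d^2 - 4*d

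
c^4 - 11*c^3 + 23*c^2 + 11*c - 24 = (c - 8)*(c - 3)*(c - 1)*(c + 1)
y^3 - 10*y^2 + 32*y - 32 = (y - 4)^2*(y - 2)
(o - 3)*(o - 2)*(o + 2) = o^3 - 3*o^2 - 4*o + 12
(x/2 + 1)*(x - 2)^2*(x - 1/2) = x^4/2 - 5*x^3/4 - 3*x^2/2 + 5*x - 2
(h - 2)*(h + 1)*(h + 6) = h^3 + 5*h^2 - 8*h - 12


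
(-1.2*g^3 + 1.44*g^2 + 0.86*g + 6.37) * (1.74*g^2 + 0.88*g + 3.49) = -2.088*g^5 + 1.4496*g^4 - 1.4244*g^3 + 16.8662*g^2 + 8.607*g + 22.2313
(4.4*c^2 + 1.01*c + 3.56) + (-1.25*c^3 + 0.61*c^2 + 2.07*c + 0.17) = -1.25*c^3 + 5.01*c^2 + 3.08*c + 3.73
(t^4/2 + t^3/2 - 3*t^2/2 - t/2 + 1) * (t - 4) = t^5/2 - 3*t^4/2 - 7*t^3/2 + 11*t^2/2 + 3*t - 4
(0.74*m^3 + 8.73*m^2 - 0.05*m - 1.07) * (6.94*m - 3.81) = 5.1356*m^4 + 57.7668*m^3 - 33.6083*m^2 - 7.2353*m + 4.0767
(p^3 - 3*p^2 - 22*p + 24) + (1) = p^3 - 3*p^2 - 22*p + 25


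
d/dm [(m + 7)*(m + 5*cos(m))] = m - (m + 7)*(5*sin(m) - 1) + 5*cos(m)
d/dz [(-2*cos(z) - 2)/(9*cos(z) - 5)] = -28*sin(z)/(9*cos(z) - 5)^2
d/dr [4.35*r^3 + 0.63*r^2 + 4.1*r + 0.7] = 13.05*r^2 + 1.26*r + 4.1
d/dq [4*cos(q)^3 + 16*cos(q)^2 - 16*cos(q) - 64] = 4*(-3*cos(q)^2 - 8*cos(q) + 4)*sin(q)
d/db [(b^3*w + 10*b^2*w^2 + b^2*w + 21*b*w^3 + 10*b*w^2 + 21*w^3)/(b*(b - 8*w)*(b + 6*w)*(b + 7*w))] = w*(-b^4 - 6*b^3*w - 2*b^3 - 42*b^2*w^2 - 7*b^2*w + 12*b*w^2 + 144*w^3)/(b^2*(b^4 - 4*b^3*w - 92*b^2*w^2 + 192*b*w^3 + 2304*w^4))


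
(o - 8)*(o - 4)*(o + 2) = o^3 - 10*o^2 + 8*o + 64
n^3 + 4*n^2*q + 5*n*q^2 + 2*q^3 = (n + q)^2*(n + 2*q)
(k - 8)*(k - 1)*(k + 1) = k^3 - 8*k^2 - k + 8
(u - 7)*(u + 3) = u^2 - 4*u - 21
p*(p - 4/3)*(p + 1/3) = p^3 - p^2 - 4*p/9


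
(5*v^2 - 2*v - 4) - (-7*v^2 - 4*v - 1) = 12*v^2 + 2*v - 3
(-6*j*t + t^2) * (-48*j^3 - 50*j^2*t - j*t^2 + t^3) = 288*j^4*t + 252*j^3*t^2 - 44*j^2*t^3 - 7*j*t^4 + t^5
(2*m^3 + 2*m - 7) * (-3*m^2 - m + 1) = -6*m^5 - 2*m^4 - 4*m^3 + 19*m^2 + 9*m - 7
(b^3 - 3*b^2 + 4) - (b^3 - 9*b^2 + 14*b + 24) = 6*b^2 - 14*b - 20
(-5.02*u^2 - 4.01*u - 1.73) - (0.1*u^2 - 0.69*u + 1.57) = -5.12*u^2 - 3.32*u - 3.3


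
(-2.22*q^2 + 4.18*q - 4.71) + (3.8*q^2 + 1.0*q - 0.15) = 1.58*q^2 + 5.18*q - 4.86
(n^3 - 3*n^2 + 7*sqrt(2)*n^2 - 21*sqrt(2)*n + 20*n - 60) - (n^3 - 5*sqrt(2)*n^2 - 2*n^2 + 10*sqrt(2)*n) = -n^2 + 12*sqrt(2)*n^2 - 31*sqrt(2)*n + 20*n - 60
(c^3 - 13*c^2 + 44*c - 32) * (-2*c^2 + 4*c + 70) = -2*c^5 + 30*c^4 - 70*c^3 - 670*c^2 + 2952*c - 2240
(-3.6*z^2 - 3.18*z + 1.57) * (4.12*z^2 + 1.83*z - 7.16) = -14.832*z^4 - 19.6896*z^3 + 26.425*z^2 + 25.6419*z - 11.2412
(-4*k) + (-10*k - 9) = -14*k - 9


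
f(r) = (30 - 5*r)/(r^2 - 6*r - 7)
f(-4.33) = 1.37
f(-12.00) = 0.43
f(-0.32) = -6.35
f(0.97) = -2.12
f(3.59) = -0.77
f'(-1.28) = 55.81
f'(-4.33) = 0.40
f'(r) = (6 - 2*r)*(30 - 5*r)/(r^2 - 6*r - 7)^2 - 5/(r^2 - 6*r - 7)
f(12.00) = -0.46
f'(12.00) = 0.05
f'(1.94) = 0.53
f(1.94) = -1.36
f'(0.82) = 1.34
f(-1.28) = 15.70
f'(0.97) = 1.14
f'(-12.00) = 0.04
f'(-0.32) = 9.47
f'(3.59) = 0.26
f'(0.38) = 2.31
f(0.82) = -2.30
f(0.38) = -3.08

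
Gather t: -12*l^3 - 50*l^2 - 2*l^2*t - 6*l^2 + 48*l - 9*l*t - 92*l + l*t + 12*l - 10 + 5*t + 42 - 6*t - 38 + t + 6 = -12*l^3 - 56*l^2 - 32*l + t*(-2*l^2 - 8*l)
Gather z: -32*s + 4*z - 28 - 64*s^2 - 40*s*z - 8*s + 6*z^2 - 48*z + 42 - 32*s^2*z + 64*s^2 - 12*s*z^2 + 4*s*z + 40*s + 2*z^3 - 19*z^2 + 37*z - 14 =2*z^3 + z^2*(-12*s - 13) + z*(-32*s^2 - 36*s - 7)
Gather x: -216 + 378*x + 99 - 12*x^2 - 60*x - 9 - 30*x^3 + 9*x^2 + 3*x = -30*x^3 - 3*x^2 + 321*x - 126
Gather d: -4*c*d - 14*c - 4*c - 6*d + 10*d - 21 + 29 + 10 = -18*c + d*(4 - 4*c) + 18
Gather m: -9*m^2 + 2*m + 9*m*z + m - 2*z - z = -9*m^2 + m*(9*z + 3) - 3*z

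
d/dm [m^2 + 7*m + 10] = 2*m + 7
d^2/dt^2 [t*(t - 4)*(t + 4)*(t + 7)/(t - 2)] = 6*(t^4 - 3*t^3 - 6*t^2 + 28*t - 96)/(t^3 - 6*t^2 + 12*t - 8)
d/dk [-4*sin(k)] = -4*cos(k)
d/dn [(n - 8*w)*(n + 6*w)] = 2*n - 2*w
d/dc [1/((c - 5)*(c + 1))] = 2*(2 - c)/(c^4 - 8*c^3 + 6*c^2 + 40*c + 25)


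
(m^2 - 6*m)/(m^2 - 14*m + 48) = m/(m - 8)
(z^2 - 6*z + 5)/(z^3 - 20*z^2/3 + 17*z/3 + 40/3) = 3*(z - 1)/(3*z^2 - 5*z - 8)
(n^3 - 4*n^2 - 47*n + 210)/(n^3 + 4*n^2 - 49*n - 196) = (n^2 - 11*n + 30)/(n^2 - 3*n - 28)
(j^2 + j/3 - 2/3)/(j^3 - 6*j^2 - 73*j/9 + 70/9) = 3*(j + 1)/(3*j^2 - 16*j - 35)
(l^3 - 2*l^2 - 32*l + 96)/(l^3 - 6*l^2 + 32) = (l + 6)/(l + 2)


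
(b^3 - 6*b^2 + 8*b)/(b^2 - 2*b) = b - 4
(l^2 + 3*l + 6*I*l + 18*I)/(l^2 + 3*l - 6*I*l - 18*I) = (l + 6*I)/(l - 6*I)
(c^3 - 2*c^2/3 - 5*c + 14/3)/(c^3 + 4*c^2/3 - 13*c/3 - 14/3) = (c - 1)/(c + 1)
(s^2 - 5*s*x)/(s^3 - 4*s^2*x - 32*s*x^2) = (-s + 5*x)/(-s^2 + 4*s*x + 32*x^2)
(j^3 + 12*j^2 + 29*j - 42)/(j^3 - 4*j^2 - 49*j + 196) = (j^2 + 5*j - 6)/(j^2 - 11*j + 28)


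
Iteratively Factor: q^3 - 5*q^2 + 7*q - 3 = (q - 1)*(q^2 - 4*q + 3) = (q - 3)*(q - 1)*(q - 1)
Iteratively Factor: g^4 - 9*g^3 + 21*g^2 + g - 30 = (g + 1)*(g^3 - 10*g^2 + 31*g - 30) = (g - 3)*(g + 1)*(g^2 - 7*g + 10) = (g - 3)*(g - 2)*(g + 1)*(g - 5)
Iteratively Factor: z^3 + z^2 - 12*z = (z - 3)*(z^2 + 4*z) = (z - 3)*(z + 4)*(z)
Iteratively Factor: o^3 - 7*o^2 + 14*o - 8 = (o - 2)*(o^2 - 5*o + 4) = (o - 2)*(o - 1)*(o - 4)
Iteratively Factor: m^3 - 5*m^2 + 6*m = (m - 3)*(m^2 - 2*m) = m*(m - 3)*(m - 2)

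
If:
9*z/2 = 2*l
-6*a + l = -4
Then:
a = 3*z/8 + 2/3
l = 9*z/4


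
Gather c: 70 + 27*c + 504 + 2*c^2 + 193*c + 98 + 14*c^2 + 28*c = 16*c^2 + 248*c + 672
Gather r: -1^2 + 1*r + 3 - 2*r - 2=-r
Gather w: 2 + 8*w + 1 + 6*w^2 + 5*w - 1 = 6*w^2 + 13*w + 2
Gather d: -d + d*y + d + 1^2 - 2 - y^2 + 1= d*y - y^2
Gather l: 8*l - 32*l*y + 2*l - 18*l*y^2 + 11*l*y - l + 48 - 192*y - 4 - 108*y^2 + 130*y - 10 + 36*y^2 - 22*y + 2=l*(-18*y^2 - 21*y + 9) - 72*y^2 - 84*y + 36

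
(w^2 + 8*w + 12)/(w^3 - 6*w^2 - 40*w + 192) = (w + 2)/(w^2 - 12*w + 32)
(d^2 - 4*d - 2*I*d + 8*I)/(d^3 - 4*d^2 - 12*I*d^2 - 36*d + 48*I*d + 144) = (d - 2*I)/(d^2 - 12*I*d - 36)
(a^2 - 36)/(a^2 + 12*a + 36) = (a - 6)/(a + 6)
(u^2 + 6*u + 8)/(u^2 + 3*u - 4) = (u + 2)/(u - 1)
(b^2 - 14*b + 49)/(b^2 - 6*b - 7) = (b - 7)/(b + 1)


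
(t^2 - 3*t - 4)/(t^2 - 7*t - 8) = (t - 4)/(t - 8)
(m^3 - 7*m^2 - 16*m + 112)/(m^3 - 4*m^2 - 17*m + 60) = (m^2 - 11*m + 28)/(m^2 - 8*m + 15)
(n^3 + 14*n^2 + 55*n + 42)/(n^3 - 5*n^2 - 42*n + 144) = (n^2 + 8*n + 7)/(n^2 - 11*n + 24)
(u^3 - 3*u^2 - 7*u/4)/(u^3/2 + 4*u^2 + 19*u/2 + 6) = u*(4*u^2 - 12*u - 7)/(2*(u^3 + 8*u^2 + 19*u + 12))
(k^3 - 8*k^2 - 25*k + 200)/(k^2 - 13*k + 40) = k + 5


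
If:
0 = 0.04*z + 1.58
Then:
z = -39.50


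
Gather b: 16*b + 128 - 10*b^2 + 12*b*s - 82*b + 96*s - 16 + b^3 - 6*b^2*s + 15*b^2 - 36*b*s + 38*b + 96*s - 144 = b^3 + b^2*(5 - 6*s) + b*(-24*s - 28) + 192*s - 32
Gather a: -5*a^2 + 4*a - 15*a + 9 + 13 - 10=-5*a^2 - 11*a + 12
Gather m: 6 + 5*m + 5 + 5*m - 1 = 10*m + 10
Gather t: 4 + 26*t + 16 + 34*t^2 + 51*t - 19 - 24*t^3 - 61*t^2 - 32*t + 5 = -24*t^3 - 27*t^2 + 45*t + 6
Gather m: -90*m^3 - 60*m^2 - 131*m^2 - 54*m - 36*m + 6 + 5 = -90*m^3 - 191*m^2 - 90*m + 11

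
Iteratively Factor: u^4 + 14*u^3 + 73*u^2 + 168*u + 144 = (u + 4)*(u^3 + 10*u^2 + 33*u + 36) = (u + 4)^2*(u^2 + 6*u + 9) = (u + 3)*(u + 4)^2*(u + 3)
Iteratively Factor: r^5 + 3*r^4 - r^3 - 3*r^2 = (r + 3)*(r^4 - r^2) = r*(r + 3)*(r^3 - r) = r*(r + 1)*(r + 3)*(r^2 - r) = r^2*(r + 1)*(r + 3)*(r - 1)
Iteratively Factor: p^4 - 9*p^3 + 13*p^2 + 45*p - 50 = (p + 2)*(p^3 - 11*p^2 + 35*p - 25) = (p - 1)*(p + 2)*(p^2 - 10*p + 25) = (p - 5)*(p - 1)*(p + 2)*(p - 5)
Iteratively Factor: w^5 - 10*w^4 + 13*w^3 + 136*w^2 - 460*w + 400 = (w - 5)*(w^4 - 5*w^3 - 12*w^2 + 76*w - 80) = (w - 5)*(w + 4)*(w^3 - 9*w^2 + 24*w - 20) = (w - 5)*(w - 2)*(w + 4)*(w^2 - 7*w + 10) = (w - 5)^2*(w - 2)*(w + 4)*(w - 2)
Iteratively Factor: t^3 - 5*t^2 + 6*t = (t)*(t^2 - 5*t + 6) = t*(t - 3)*(t - 2)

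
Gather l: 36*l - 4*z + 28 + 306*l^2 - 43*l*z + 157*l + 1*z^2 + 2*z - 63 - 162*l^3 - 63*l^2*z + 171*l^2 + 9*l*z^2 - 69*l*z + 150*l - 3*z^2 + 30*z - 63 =-162*l^3 + l^2*(477 - 63*z) + l*(9*z^2 - 112*z + 343) - 2*z^2 + 28*z - 98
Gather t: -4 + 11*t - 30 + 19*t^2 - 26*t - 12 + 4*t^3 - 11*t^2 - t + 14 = 4*t^3 + 8*t^2 - 16*t - 32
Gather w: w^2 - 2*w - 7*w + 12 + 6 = w^2 - 9*w + 18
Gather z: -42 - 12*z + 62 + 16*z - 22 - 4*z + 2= 0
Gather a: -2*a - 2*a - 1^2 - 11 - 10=-4*a - 22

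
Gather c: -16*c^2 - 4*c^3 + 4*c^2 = -4*c^3 - 12*c^2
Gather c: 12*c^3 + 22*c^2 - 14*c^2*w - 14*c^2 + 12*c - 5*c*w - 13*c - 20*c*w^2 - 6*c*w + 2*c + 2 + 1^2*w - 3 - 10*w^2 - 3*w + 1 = 12*c^3 + c^2*(8 - 14*w) + c*(-20*w^2 - 11*w + 1) - 10*w^2 - 2*w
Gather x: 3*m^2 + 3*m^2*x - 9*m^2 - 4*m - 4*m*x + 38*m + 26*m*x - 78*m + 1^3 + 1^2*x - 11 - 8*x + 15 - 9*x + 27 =-6*m^2 - 44*m + x*(3*m^2 + 22*m - 16) + 32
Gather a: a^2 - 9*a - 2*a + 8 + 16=a^2 - 11*a + 24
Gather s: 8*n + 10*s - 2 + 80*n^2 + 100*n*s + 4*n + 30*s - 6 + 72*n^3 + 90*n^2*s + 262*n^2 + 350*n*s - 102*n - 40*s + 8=72*n^3 + 342*n^2 - 90*n + s*(90*n^2 + 450*n)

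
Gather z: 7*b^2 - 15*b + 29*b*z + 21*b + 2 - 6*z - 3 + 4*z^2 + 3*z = 7*b^2 + 6*b + 4*z^2 + z*(29*b - 3) - 1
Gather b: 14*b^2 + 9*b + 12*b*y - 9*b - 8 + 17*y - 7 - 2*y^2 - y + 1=14*b^2 + 12*b*y - 2*y^2 + 16*y - 14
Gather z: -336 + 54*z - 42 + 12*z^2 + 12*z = 12*z^2 + 66*z - 378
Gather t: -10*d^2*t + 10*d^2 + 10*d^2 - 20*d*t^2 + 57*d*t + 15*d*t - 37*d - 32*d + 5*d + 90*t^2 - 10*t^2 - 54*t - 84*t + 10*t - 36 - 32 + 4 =20*d^2 - 64*d + t^2*(80 - 20*d) + t*(-10*d^2 + 72*d - 128) - 64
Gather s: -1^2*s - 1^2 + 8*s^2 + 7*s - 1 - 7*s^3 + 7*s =-7*s^3 + 8*s^2 + 13*s - 2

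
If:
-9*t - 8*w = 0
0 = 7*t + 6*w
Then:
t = 0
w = 0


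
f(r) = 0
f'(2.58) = 0.00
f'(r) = 0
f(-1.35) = 0.00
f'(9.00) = 0.00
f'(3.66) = 0.00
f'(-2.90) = 0.00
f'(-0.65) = 0.00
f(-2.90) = 0.00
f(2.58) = 0.00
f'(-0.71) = 0.00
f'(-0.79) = 0.00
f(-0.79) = 0.00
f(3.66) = 0.00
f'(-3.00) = 0.00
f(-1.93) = 0.00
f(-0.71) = 0.00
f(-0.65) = 0.00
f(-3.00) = 0.00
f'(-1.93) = 0.00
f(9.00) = 0.00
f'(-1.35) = 0.00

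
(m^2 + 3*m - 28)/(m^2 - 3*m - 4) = (m + 7)/(m + 1)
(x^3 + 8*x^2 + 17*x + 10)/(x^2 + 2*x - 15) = (x^2 + 3*x + 2)/(x - 3)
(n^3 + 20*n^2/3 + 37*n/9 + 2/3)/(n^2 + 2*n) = (9*n^3 + 60*n^2 + 37*n + 6)/(9*n*(n + 2))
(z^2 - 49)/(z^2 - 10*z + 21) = (z + 7)/(z - 3)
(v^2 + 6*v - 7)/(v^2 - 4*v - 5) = (-v^2 - 6*v + 7)/(-v^2 + 4*v + 5)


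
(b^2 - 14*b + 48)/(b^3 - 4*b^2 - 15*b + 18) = (b - 8)/(b^2 + 2*b - 3)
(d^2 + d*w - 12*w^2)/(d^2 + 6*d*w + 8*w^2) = (d - 3*w)/(d + 2*w)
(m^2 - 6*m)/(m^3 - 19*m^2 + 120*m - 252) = m/(m^2 - 13*m + 42)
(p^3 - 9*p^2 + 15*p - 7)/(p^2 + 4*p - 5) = (p^2 - 8*p + 7)/(p + 5)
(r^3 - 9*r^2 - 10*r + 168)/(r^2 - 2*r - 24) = r - 7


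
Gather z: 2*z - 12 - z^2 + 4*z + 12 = -z^2 + 6*z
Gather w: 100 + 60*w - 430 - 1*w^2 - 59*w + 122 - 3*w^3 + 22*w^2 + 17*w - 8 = -3*w^3 + 21*w^2 + 18*w - 216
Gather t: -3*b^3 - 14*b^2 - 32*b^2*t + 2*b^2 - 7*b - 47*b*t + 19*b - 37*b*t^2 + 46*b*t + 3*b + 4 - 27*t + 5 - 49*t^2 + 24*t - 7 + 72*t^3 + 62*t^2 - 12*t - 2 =-3*b^3 - 12*b^2 + 15*b + 72*t^3 + t^2*(13 - 37*b) + t*(-32*b^2 - b - 15)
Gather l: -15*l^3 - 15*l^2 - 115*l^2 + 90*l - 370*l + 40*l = -15*l^3 - 130*l^2 - 240*l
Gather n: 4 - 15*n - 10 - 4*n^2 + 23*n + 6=-4*n^2 + 8*n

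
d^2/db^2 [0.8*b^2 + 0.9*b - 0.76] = 1.60000000000000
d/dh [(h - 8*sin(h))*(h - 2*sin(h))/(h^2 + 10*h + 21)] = 2*(-(h + 5)*(h - 8*sin(h))*(h - 2*sin(h)) + (h^2 + 10*h + 21)*(-5*h*cos(h) + h - 5*sin(h) + 8*sin(2*h)))/(h^2 + 10*h + 21)^2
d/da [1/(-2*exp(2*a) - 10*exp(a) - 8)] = (exp(a) + 5/2)*exp(a)/(exp(2*a) + 5*exp(a) + 4)^2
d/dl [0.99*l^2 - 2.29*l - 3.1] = 1.98*l - 2.29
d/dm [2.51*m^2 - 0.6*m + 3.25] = 5.02*m - 0.6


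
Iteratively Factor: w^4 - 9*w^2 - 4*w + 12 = (w + 2)*(w^3 - 2*w^2 - 5*w + 6) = (w + 2)^2*(w^2 - 4*w + 3) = (w - 1)*(w + 2)^2*(w - 3)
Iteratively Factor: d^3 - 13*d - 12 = (d + 1)*(d^2 - d - 12) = (d + 1)*(d + 3)*(d - 4)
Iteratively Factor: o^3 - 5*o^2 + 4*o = (o - 4)*(o^2 - o) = o*(o - 4)*(o - 1)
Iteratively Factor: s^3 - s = (s + 1)*(s^2 - s) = s*(s + 1)*(s - 1)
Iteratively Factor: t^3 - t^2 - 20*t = (t)*(t^2 - t - 20) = t*(t - 5)*(t + 4)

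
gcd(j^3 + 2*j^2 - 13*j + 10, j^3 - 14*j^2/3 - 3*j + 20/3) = j - 1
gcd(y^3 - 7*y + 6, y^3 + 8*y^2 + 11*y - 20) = y - 1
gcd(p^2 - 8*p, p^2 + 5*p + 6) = 1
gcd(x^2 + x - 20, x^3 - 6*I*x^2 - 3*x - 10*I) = 1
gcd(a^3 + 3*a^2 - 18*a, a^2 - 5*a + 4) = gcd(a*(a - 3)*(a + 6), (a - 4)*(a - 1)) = 1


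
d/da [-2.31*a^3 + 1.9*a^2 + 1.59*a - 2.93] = -6.93*a^2 + 3.8*a + 1.59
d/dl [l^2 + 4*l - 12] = 2*l + 4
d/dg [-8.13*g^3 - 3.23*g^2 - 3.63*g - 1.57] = -24.39*g^2 - 6.46*g - 3.63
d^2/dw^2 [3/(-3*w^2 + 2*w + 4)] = 6*(-9*w^2 + 6*w + 4*(3*w - 1)^2 + 12)/(-3*w^2 + 2*w + 4)^3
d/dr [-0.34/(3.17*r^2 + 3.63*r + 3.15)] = (2.1556*r + 1.2342)/(3.17*r^2 + 3.63*r + 3.15)^2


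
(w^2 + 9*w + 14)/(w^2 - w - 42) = (w^2 + 9*w + 14)/(w^2 - w - 42)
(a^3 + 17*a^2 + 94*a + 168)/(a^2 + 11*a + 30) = (a^2 + 11*a + 28)/(a + 5)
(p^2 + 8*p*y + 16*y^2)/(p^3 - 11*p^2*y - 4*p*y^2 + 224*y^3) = (p + 4*y)/(p^2 - 15*p*y + 56*y^2)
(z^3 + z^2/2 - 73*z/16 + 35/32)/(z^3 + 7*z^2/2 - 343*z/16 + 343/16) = (8*z^2 + 18*z - 5)/(2*(4*z^2 + 21*z - 49))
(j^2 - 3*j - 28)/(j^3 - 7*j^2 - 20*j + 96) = (j - 7)/(j^2 - 11*j + 24)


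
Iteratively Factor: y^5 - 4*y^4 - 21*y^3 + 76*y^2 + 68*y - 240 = (y - 5)*(y^4 + y^3 - 16*y^2 - 4*y + 48) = (y - 5)*(y + 4)*(y^3 - 3*y^2 - 4*y + 12) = (y - 5)*(y - 2)*(y + 4)*(y^2 - y - 6) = (y - 5)*(y - 2)*(y + 2)*(y + 4)*(y - 3)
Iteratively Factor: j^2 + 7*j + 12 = (j + 3)*(j + 4)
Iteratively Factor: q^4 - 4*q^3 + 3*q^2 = (q)*(q^3 - 4*q^2 + 3*q) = q*(q - 3)*(q^2 - q) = q^2*(q - 3)*(q - 1)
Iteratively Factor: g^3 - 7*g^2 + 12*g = (g - 4)*(g^2 - 3*g) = g*(g - 4)*(g - 3)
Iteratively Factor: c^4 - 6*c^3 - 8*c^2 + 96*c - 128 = (c - 2)*(c^3 - 4*c^2 - 16*c + 64) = (c - 2)*(c + 4)*(c^2 - 8*c + 16) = (c - 4)*(c - 2)*(c + 4)*(c - 4)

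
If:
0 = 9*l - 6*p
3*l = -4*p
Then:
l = 0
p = 0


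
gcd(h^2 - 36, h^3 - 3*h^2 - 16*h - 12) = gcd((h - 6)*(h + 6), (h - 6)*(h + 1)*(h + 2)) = h - 6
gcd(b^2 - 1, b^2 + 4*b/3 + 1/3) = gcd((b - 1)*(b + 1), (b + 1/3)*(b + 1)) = b + 1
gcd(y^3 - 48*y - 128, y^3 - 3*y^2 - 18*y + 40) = y + 4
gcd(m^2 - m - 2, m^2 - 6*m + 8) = m - 2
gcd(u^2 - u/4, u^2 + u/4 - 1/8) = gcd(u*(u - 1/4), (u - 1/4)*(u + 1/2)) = u - 1/4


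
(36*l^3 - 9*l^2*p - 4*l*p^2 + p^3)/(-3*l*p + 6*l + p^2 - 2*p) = (-12*l^2 - l*p + p^2)/(p - 2)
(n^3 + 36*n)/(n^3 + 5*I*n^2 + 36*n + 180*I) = n/(n + 5*I)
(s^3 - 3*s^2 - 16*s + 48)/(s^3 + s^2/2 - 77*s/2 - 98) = 2*(s^2 - 7*s + 12)/(2*s^2 - 7*s - 49)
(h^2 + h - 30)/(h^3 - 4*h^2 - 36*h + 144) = (h - 5)/(h^2 - 10*h + 24)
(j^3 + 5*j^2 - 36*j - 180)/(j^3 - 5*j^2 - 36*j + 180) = (j + 5)/(j - 5)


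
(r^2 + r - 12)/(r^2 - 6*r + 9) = (r + 4)/(r - 3)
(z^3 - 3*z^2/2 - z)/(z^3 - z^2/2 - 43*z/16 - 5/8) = 8*z*(2*z + 1)/(16*z^2 + 24*z + 5)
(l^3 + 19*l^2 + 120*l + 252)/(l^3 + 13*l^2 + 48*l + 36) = (l + 7)/(l + 1)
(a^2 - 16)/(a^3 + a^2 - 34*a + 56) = (a + 4)/(a^2 + 5*a - 14)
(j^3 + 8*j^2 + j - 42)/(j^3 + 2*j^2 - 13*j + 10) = (j^2 + 10*j + 21)/(j^2 + 4*j - 5)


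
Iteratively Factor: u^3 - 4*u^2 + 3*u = (u - 3)*(u^2 - u) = (u - 3)*(u - 1)*(u)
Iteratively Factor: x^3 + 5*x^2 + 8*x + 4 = (x + 2)*(x^2 + 3*x + 2) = (x + 2)^2*(x + 1)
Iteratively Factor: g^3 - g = (g - 1)*(g^2 + g) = g*(g - 1)*(g + 1)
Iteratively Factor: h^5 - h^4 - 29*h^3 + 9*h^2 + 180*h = (h + 4)*(h^4 - 5*h^3 - 9*h^2 + 45*h) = h*(h + 4)*(h^3 - 5*h^2 - 9*h + 45) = h*(h - 5)*(h + 4)*(h^2 - 9) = h*(h - 5)*(h + 3)*(h + 4)*(h - 3)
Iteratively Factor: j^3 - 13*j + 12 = (j - 3)*(j^2 + 3*j - 4) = (j - 3)*(j + 4)*(j - 1)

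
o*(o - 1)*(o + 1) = o^3 - o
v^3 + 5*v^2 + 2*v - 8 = (v - 1)*(v + 2)*(v + 4)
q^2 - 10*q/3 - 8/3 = (q - 4)*(q + 2/3)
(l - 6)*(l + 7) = l^2 + l - 42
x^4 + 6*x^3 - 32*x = x*(x - 2)*(x + 4)^2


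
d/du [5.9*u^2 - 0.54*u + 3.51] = 11.8*u - 0.54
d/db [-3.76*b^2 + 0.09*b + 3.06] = 0.09 - 7.52*b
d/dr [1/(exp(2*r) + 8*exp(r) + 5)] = 2*(-exp(r) - 4)*exp(r)/(exp(2*r) + 8*exp(r) + 5)^2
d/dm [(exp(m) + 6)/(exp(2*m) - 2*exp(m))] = (-exp(2*m) - 12*exp(m) + 12)*exp(-m)/(exp(2*m) - 4*exp(m) + 4)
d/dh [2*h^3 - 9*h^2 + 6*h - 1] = 6*h^2 - 18*h + 6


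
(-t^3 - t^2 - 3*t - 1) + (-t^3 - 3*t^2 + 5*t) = -2*t^3 - 4*t^2 + 2*t - 1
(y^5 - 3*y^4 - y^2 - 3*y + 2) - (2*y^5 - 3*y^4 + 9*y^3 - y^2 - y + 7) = -y^5 - 9*y^3 - 2*y - 5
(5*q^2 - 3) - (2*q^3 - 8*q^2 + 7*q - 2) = -2*q^3 + 13*q^2 - 7*q - 1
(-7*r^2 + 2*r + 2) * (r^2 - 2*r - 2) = -7*r^4 + 16*r^3 + 12*r^2 - 8*r - 4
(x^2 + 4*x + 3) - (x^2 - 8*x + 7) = 12*x - 4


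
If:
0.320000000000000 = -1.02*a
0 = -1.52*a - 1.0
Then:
No Solution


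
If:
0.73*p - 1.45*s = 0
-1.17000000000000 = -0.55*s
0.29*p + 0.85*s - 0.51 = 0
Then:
No Solution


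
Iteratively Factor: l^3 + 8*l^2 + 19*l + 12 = (l + 1)*(l^2 + 7*l + 12) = (l + 1)*(l + 4)*(l + 3)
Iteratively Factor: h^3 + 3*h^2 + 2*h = (h + 2)*(h^2 + h) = (h + 1)*(h + 2)*(h)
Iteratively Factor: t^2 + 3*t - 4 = (t - 1)*(t + 4)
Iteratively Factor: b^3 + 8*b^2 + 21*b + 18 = (b + 3)*(b^2 + 5*b + 6) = (b + 2)*(b + 3)*(b + 3)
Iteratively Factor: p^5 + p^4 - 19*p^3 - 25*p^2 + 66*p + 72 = (p + 1)*(p^4 - 19*p^2 - 6*p + 72) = (p - 4)*(p + 1)*(p^3 + 4*p^2 - 3*p - 18) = (p - 4)*(p + 1)*(p + 3)*(p^2 + p - 6) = (p - 4)*(p + 1)*(p + 3)^2*(p - 2)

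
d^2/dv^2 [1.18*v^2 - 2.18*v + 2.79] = 2.36000000000000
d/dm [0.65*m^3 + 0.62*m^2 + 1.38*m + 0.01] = 1.95*m^2 + 1.24*m + 1.38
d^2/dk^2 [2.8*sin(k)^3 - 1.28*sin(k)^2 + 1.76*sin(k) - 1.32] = -3.86*sin(k) + 6.3*sin(3*k) - 2.56*cos(2*k)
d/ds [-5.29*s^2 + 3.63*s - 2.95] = 3.63 - 10.58*s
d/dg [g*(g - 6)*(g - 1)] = 3*g^2 - 14*g + 6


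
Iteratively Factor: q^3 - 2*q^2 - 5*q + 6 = (q - 1)*(q^2 - q - 6) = (q - 3)*(q - 1)*(q + 2)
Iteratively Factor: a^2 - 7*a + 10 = (a - 2)*(a - 5)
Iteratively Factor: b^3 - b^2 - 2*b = (b)*(b^2 - b - 2) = b*(b + 1)*(b - 2)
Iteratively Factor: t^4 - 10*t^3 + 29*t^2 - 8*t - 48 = (t - 4)*(t^3 - 6*t^2 + 5*t + 12) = (t - 4)^2*(t^2 - 2*t - 3) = (t - 4)^2*(t - 3)*(t + 1)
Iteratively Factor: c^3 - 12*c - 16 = (c + 2)*(c^2 - 2*c - 8) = (c + 2)^2*(c - 4)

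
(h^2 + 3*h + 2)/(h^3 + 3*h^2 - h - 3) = (h + 2)/(h^2 + 2*h - 3)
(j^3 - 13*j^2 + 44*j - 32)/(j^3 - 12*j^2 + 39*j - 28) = (j - 8)/(j - 7)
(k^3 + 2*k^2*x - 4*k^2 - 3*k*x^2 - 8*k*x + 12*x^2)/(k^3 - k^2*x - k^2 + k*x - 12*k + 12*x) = (k + 3*x)/(k + 3)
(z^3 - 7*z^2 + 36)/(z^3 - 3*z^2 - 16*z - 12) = (z - 3)/(z + 1)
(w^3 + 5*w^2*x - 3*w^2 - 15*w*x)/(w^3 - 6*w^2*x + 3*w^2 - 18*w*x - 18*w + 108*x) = w*(-w - 5*x)/(-w^2 + 6*w*x - 6*w + 36*x)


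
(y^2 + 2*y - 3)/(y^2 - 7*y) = (y^2 + 2*y - 3)/(y*(y - 7))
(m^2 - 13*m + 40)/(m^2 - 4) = (m^2 - 13*m + 40)/(m^2 - 4)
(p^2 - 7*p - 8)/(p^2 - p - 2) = (p - 8)/(p - 2)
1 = 1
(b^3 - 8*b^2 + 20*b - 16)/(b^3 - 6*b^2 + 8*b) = (b - 2)/b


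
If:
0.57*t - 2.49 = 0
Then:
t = 4.37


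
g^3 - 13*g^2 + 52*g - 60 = (g - 6)*(g - 5)*(g - 2)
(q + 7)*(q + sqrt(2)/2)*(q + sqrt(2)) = q^3 + 3*sqrt(2)*q^2/2 + 7*q^2 + q + 21*sqrt(2)*q/2 + 7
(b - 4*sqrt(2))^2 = b^2 - 8*sqrt(2)*b + 32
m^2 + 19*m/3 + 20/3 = (m + 4/3)*(m + 5)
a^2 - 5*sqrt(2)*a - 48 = (a - 8*sqrt(2))*(a + 3*sqrt(2))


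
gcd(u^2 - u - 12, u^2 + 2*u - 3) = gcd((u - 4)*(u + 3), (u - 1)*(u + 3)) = u + 3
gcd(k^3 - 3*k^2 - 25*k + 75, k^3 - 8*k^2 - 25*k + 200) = k^2 - 25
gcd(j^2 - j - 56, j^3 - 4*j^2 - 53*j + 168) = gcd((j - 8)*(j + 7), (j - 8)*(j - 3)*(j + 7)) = j^2 - j - 56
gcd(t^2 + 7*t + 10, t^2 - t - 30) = t + 5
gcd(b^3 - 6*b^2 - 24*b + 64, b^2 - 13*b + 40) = b - 8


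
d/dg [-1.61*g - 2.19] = -1.61000000000000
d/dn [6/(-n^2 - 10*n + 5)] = 12*(n + 5)/(n^2 + 10*n - 5)^2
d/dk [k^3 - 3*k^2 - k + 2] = 3*k^2 - 6*k - 1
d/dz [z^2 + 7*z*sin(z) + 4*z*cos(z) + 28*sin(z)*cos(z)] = -4*z*sin(z) + 7*z*cos(z) + 2*z + 7*sin(z) + 4*cos(z) + 28*cos(2*z)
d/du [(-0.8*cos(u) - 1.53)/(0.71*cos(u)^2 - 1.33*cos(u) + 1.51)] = (-0.568*cos(u)^2 - 2.1726*cos(u) + 3.2429)*sin(u)/(0.5041*cos(u)^4 - 1.8886*cos(u)^3 + 3.9131*cos(u)^2 - 4.0166*cos(u) + 2.2801)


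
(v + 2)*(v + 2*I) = v^2 + 2*v + 2*I*v + 4*I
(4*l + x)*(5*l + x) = 20*l^2 + 9*l*x + x^2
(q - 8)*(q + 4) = q^2 - 4*q - 32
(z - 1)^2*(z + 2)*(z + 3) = z^4 + 3*z^3 - 3*z^2 - 7*z + 6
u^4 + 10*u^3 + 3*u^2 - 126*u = u*(u - 3)*(u + 6)*(u + 7)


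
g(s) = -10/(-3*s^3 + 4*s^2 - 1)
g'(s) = -10*(9*s^2 - 8*s)/(-3*s^3 + 4*s^2 - 1)^2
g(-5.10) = -0.02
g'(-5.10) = -0.01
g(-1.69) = -0.40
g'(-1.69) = -0.63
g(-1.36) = -0.72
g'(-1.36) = -1.42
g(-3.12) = -0.08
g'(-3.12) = -0.07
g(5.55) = 0.03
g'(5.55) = -0.02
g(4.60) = 0.05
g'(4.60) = -0.04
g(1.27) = 14.42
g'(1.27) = -90.56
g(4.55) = 0.05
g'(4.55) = -0.04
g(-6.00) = -0.01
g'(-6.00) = -0.00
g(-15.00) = 0.00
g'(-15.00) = 0.00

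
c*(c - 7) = c^2 - 7*c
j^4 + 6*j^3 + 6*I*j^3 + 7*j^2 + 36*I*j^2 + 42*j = j*(j + 6)*(j - I)*(j + 7*I)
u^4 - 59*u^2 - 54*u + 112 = (u - 8)*(u - 1)*(u + 2)*(u + 7)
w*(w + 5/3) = w^2 + 5*w/3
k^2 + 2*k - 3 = (k - 1)*(k + 3)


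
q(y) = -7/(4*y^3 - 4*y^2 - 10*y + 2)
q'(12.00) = 0.00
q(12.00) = 0.00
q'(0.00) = -17.50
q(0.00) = -3.50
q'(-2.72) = 0.11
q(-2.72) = 0.09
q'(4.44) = 0.03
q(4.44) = -0.03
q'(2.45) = 1.96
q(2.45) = -0.57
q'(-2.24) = 0.29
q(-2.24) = 0.17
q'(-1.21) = 90.14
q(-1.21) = -6.05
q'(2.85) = 0.40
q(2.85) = -0.21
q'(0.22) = -635.15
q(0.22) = 19.94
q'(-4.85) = 0.01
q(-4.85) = 0.01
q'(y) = -7*(-12*y^2 + 8*y + 10)/(4*y^3 - 4*y^2 - 10*y + 2)^2 = 7*(6*y^2 - 4*y - 5)/(2*(2*y^3 - 2*y^2 - 5*y + 1)^2)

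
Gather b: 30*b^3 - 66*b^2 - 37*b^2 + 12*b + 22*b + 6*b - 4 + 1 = 30*b^3 - 103*b^2 + 40*b - 3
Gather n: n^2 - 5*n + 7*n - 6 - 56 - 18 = n^2 + 2*n - 80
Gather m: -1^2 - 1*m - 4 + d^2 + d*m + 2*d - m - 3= d^2 + 2*d + m*(d - 2) - 8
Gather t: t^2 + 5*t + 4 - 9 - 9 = t^2 + 5*t - 14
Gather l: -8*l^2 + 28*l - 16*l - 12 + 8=-8*l^2 + 12*l - 4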